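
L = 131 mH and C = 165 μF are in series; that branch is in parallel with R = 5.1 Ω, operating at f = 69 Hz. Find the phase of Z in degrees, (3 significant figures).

ω = 2πf = 433.5 rad/s
X_L = ωL = 56.8 Ω
X_C = 1/(ωC) = 14.0 Ω
Branch 1: Z₁ = R = 5.10 Ω
Branch 2 (series LC): Z₂ = j(X_L − X_C) = j42.8 Ω
Parallel: Z = Z₁Z₂/(Z₁+Z₂), |Z| = 5.06 Ω, ∠Z = 6.79°

6.79°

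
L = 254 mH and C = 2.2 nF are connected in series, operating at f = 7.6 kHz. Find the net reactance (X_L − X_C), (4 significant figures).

2610 Ω

ω = 2πf = 47750 rad/s
X_L = ωL = 12130 Ω
X_C = 1/(ωC) = 9519 Ω
X = 12130 − 9519 = 2610 Ω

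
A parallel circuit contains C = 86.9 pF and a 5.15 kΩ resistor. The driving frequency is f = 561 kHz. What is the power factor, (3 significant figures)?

ω = 2πf = 3.525e+06 rad/s
X_C = 1/(ωC) = 3260 Ω
Parallel: admittances add. Y = 1/R + jωC
Y = (0.000194 + j0.000306) S
|Y| = 0.000363 S → |Z| = 1/|Y| = 2760 Ω, ∠Z = −∠Y = -57.6°
cos φ = cos(-57.6°) = 0.535

0.535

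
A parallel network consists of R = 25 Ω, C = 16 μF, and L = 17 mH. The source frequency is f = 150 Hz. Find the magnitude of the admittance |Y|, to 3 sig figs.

62.0 mS

ω = 2πf = 942.5 rad/s
X_L = ωL = 16.0 Ω
X_C = 1/(ωC) = 66.3 Ω
Parallel: admittances add. Y = 1/R + 1/(jωL) + jωC
Y = (0.0400 − j0.0473) S
|Y| = 0.0620 S → |Z| = 1/|Y| = 16.1 Ω, ∠Z = −∠Y = 49.8°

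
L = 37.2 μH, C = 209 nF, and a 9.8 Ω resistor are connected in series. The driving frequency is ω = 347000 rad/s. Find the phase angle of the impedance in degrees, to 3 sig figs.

-5.13°

X_L = ωL = 12.9 Ω
X_C = 1/(ωC) = 13.8 Ω
Net reactance X = X_L − X_C = -0.880 Ω
Z = 9.80 − j0.880 Ω
|Z| = √(9.80² + 0.880²) = 9.84 Ω
∠Z = arctan(-0.880/9.80) = -5.13°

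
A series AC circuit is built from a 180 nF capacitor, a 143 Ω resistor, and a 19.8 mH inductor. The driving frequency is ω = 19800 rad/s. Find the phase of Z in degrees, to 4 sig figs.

X_L = ωL = 392.0 Ω
X_C = 1/(ωC) = 280.6 Ω
Net reactance X = X_L − X_C = 111.5 Ω
Z = 143.0 + j111.5 Ω
|Z| = √(143.0² + 111.5²) = 181.3 Ω
∠Z = arctan(111.5/143.0) = 37.93°

37.93°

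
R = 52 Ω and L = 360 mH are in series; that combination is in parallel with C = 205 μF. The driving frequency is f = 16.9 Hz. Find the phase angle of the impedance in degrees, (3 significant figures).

ω = 2πf = 106.2 rad/s
X_L = ωL = 38.2 Ω
X_C = 1/(ωC) = 45.9 Ω
Branch 1 (R+jX_L): Z₁ = 52.0 + j38.2 Ω, |Z₁| = 64.5 Ω
Branch 2 (−jX_C): Z₂ = −j45.9 Ω
Parallel: Z = Z₁Z₂/(Z₁+Z₂), |Z| = 56.4 Ω, ∠Z = -45.2°

-45.2°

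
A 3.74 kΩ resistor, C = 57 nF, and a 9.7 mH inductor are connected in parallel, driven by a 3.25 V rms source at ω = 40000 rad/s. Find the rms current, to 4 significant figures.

X_L = ωL = 388.0 Ω
X_C = 1/(ωC) = 438.6 Ω
Parallel: admittances add. Y = 1/R + 1/(jωL) + jωC
Y = (0.0002674 − j0.0002973) S
|Y| = 0.0003999 S → |Z| = 1/|Y| = 2501 Ω, ∠Z = −∠Y = 48.03°
I = V/|Z| = 3.25/2501 = 1.300 mA

1.300 mA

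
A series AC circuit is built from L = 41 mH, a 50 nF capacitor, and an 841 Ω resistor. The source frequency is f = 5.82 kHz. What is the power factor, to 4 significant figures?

0.6619

ω = 2πf = 36570 rad/s
X_L = ωL = 1499 Ω
X_C = 1/(ωC) = 546.9 Ω
Net reactance X = X_L − X_C = 952.4 Ω
Z = 841.0 + j952.4 Ω
|Z| = √(841.0² + 952.4²) = 1271 Ω
∠Z = arctan(952.4/841.0) = 48.55°
cos φ = cos(48.55°) = 0.6619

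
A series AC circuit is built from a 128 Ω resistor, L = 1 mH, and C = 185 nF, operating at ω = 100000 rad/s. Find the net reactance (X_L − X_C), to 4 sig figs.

45.95 Ω

X_L = ωL = 100.0 Ω
X_C = 1/(ωC) = 54.05 Ω
X = 100.0 − 54.05 = 45.95 Ω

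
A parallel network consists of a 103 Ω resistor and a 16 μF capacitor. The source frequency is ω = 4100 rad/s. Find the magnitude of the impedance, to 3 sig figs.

15.1 Ω

X_C = 1/(ωC) = 15.2 Ω
Parallel: admittances add. Y = 1/R + jωC
Y = (0.00971 + j0.0656) S
|Y| = 0.0663 S → |Z| = 1/|Y| = 15.1 Ω, ∠Z = −∠Y = -81.6°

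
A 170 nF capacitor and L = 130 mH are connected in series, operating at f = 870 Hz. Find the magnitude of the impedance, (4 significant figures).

ω = 2πf = 5466 rad/s
X_L = ωL = 710.6 Ω
X_C = 1/(ωC) = 1076 Ω
Net reactance X = X_L − X_C = -365.5 Ω
Z = − j365.5 Ω
|Z| = √(0² + 365.5²) = 365.5 Ω

365.5 Ω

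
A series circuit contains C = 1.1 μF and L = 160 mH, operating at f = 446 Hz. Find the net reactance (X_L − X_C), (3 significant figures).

ω = 2πf = 2802 rad/s
X_L = ωL = 448 Ω
X_C = 1/(ωC) = 324 Ω
X = 448 − 324 = 124 Ω

124 Ω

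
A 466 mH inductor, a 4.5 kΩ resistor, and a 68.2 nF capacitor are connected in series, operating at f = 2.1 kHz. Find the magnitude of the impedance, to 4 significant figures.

ω = 2πf = 13190 rad/s
X_L = ωL = 6149 Ω
X_C = 1/(ωC) = 1111 Ω
Net reactance X = X_L − X_C = 5037 Ω
Z = 4500 + j5037 Ω
|Z| = √(4500² + 5037²) = 6755 Ω

6755 Ω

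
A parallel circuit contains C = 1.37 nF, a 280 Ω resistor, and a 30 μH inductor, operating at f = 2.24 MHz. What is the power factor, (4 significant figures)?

0.2066

ω = 2πf = 1.407e+07 rad/s
X_L = ωL = 422.2 Ω
X_C = 1/(ωC) = 51.86 Ω
Parallel: admittances add. Y = 1/R + 1/(jωL) + jωC
Y = (0.003571 + j0.01691) S
|Y| = 0.01729 S → |Z| = 1/|Y| = 57.85 Ω, ∠Z = −∠Y = -78.08°
cos φ = cos(-78.08°) = 0.2066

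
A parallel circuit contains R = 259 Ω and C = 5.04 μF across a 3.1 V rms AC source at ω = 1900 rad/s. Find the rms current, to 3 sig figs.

X_C = 1/(ωC) = 104 Ω
Parallel: admittances add. Y = 1/R + jωC
Y = (0.00386 + j0.00958) S
|Y| = 0.0103 S → |Z| = 1/|Y| = 96.9 Ω, ∠Z = −∠Y = -68.0°
I = V/|Z| = 3.1/96.9 = 32.0 mA

32.0 mA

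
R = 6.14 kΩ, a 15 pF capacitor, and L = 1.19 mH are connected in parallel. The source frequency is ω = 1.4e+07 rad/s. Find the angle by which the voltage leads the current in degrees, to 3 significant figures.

X_L = ωL = 16700 Ω
X_C = 1/(ωC) = 4760 Ω
Parallel: admittances add. Y = 1/R + 1/(jωL) + jωC
Y = (0.000163 + j0.000150) S
|Y| = 0.000221 S → |Z| = 1/|Y| = 4520 Ω, ∠Z = −∠Y = -42.6°

-42.6°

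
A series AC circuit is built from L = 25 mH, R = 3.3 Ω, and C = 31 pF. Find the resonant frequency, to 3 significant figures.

ω₀ = 1/√(LC) = 1/√(0.025 × 3.1e-11) = 1.136e+06 rad/s
f₀ = ω₀/(2π) = 181 kHz

181 kHz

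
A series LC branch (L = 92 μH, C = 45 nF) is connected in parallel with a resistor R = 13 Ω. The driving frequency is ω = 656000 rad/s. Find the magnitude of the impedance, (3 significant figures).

11.7 Ω

X_L = ωL = 60.4 Ω
X_C = 1/(ωC) = 33.9 Ω
Branch 1: Z₁ = R = 13.0 Ω
Branch 2 (series LC): Z₂ = j(X_L − X_C) = j26.5 Ω
Parallel: Z = Z₁Z₂/(Z₁+Z₂), |Z| = 11.7 Ω, ∠Z = 26.2°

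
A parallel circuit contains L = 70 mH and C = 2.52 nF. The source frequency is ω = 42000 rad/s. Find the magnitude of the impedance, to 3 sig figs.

4270 Ω

X_L = ωL = 2940 Ω
X_C = 1/(ωC) = 9450 Ω
Parallel: admittances add. Y = 1/(jωL) + jωC
Y = (0 − j0.000234) S
|Y| = 0.000234 S → |Z| = 1/|Y| = 4270 Ω, ∠Z = −∠Y = 90.0°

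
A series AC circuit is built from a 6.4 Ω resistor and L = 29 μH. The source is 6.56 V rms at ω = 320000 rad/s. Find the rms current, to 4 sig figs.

X_L = ωL = 9.280 Ω
Z = 6.400 + j9.280 Ω
|Z| = √(6.400² + 9.280²) = 11.27 Ω
I = V/|Z| = 6.56/11.27 = 581.9 mA

581.9 mA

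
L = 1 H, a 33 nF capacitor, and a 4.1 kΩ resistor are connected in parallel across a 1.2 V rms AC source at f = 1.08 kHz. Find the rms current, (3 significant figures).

ω = 2πf = 6786 rad/s
X_L = ωL = 6790 Ω
X_C = 1/(ωC) = 4470 Ω
Parallel: admittances add. Y = 1/R + 1/(jωL) + jωC
Y = (0.000244 + j7.66e-05) S
|Y| = 0.000256 S → |Z| = 1/|Y| = 3910 Ω, ∠Z = −∠Y = -17.4°
I = V/|Z| = 1.2/3910 = 307 μA

307 μA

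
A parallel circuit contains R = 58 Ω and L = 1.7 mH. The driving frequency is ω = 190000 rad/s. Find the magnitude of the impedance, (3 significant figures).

X_L = ωL = 323 Ω
Parallel: admittances add. Y = 1/R + 1/(jωL)
Y = (0.0172 − j0.00310) S
|Y| = 0.0175 S → |Z| = 1/|Y| = 57.1 Ω, ∠Z = −∠Y = 10.2°

57.1 Ω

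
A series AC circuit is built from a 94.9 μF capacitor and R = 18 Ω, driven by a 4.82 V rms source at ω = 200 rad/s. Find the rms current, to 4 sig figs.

86.57 mA

X_C = 1/(ωC) = 52.69 Ω
Z = 18.00 − j52.69 Ω
|Z| = √(18.00² + 52.69²) = 55.68 Ω
I = V/|Z| = 4.82/55.68 = 86.57 mA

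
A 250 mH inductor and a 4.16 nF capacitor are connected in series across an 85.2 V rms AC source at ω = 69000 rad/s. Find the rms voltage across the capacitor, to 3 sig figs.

21.6 V

X_L = ωL = 17200 Ω
X_C = 1/(ωC) = 3480 Ω
Net reactance X = X_L − X_C = 13800 Ω
Z = j13800 Ω
|Z| = √(0² + 13800²) = 13800 Ω
I = V/|Z| = 6.19 mA
V_C = I·|Z_C| = 0.00619 × 3480 = 21.6 V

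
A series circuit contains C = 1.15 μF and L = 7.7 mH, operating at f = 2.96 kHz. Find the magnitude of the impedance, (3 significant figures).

ω = 2πf = 18600 rad/s
X_L = ωL = 143 Ω
X_C = 1/(ωC) = 46.8 Ω
Net reactance X = X_L − X_C = 96.5 Ω
Z = j96.5 Ω
|Z| = √(0² + 96.5²) = 96.5 Ω

96.5 Ω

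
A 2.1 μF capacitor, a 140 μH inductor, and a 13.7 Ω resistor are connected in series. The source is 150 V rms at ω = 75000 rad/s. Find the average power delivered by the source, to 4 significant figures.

1.504 kW

X_L = ωL = 10.50 Ω
X_C = 1/(ωC) = 6.349 Ω
Net reactance X = X_L − X_C = 4.151 Ω
Z = 13.70 + j4.151 Ω
|Z| = √(13.70² + 4.151²) = 14.31 Ω
∠Z = arctan(4.151/13.70) = 16.86°
I = V/|Z| = 10.48 A
P = VI cos φ = 150 × 10.48 × cos(16.86°) = 1.504 kW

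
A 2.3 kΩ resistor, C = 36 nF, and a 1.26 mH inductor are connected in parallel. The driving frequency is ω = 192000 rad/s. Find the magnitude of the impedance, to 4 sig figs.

355.6 Ω

X_L = ωL = 241.9 Ω
X_C = 1/(ωC) = 144.7 Ω
Parallel: admittances add. Y = 1/R + 1/(jωL) + jωC
Y = (0.0004348 + j0.002778) S
|Y| = 0.002812 S → |Z| = 1/|Y| = 355.6 Ω, ∠Z = −∠Y = -81.11°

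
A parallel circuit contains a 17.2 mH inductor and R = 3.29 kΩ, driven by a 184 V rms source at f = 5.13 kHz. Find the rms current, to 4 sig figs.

ω = 2πf = 32230 rad/s
X_L = ωL = 554.4 Ω
Parallel: admittances add. Y = 1/R + 1/(jωL)
Y = (0.0003040 − j0.001804) S
|Y| = 0.001829 S → |Z| = 1/|Y| = 546.7 Ω, ∠Z = −∠Y = 80.43°
I = V/|Z| = 184/546.7 = 336.6 mA

336.6 mA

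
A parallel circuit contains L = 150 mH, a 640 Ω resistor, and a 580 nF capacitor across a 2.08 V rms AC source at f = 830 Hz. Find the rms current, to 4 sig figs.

ω = 2πf = 5215 rad/s
X_L = ωL = 782.3 Ω
X_C = 1/(ωC) = 330.6 Ω
Parallel: admittances add. Y = 1/R + 1/(jωL) + jωC
Y = (0.001563 + j0.001746) S
|Y| = 0.002343 S → |Z| = 1/|Y| = 426.7 Ω, ∠Z = −∠Y = -48.18°
I = V/|Z| = 2.08/426.7 = 4.874 mA

4.874 mA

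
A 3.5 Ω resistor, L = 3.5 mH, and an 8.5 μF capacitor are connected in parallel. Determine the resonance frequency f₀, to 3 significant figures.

923 Hz

ω₀ = 1/√(LC) = 1/√(0.0035 × 8.5e-06) = 5798 rad/s
f₀ = ω₀/(2π) = 923 Hz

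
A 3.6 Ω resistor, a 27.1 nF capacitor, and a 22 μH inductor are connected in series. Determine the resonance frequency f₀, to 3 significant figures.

206 kHz

ω₀ = 1/√(LC) = 1/√(2.2e-05 × 2.71e-08) = 1.295e+06 rad/s
f₀ = ω₀/(2π) = 206 kHz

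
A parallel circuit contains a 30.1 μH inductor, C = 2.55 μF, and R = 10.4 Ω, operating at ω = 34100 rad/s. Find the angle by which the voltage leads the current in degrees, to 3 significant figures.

X_L = ωL = 1.03 Ω
X_C = 1/(ωC) = 11.5 Ω
Parallel: admittances add. Y = 1/R + 1/(jωL) + jωC
Y = (0.0962 − j0.887) S
|Y| = 0.893 S → |Z| = 1/|Y| = 1.12 Ω, ∠Z = −∠Y = 83.8°

83.8°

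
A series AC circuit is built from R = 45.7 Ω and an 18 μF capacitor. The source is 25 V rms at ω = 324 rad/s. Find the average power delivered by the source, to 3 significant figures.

X_C = 1/(ωC) = 171 Ω
Z = 45.7 − j171 Ω
|Z| = √(45.7² + 171²) = 177 Ω
∠Z = arctan(-171/45.7) = -75.1°
I = V/|Z| = 141 mA
P = VI cos φ = 25 × 0.141 × cos(-75.1°) = 907 mW

907 mW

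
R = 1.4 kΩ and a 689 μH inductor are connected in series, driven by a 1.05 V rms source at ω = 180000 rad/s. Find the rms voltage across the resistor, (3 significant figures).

1.05 V

X_L = ωL = 124 Ω
Z = 1400 + j124 Ω
|Z| = √(1400² + 124²) = 1410 Ω
I = V/|Z| = 747 μA
V_R = I·|Z_R| = 0.000747 × 1400 = 1.05 V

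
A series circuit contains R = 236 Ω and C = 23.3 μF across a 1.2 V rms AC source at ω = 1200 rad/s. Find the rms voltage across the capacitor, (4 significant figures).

0.1798 V

X_C = 1/(ωC) = 35.77 Ω
Z = 236.0 − j35.77 Ω
|Z| = √(236.0² + 35.77²) = 238.7 Ω
I = V/|Z| = 5.027 mA
V_C = I·|Z_C| = 0.005027 × 35.77 = 0.1798 V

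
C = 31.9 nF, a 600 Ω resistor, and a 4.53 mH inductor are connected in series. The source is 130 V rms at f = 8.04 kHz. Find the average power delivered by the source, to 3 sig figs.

ω = 2πf = 50520 rad/s
X_L = ωL = 229 Ω
X_C = 1/(ωC) = 621 Ω
Net reactance X = X_L − X_C = -392 Ω
Z = 600 − j392 Ω
|Z| = √(600² + 392²) = 717 Ω
∠Z = arctan(-392/600) = -33.1°
I = V/|Z| = 181 mA
P = VI cos φ = 130 × 0.181 × cos(-33.1°) = 19.7 W

19.7 W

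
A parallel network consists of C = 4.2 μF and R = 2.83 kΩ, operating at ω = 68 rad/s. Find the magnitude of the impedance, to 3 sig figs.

X_C = 1/(ωC) = 3500 Ω
Parallel: admittances add. Y = 1/R + jωC
Y = (0.000353 + j0.000286) S
|Y| = 0.000454 S → |Z| = 1/|Y| = 2200 Ω, ∠Z = −∠Y = -38.9°

2200 Ω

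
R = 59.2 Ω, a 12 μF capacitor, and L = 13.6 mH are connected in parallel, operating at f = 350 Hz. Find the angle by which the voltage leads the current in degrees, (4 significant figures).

22.64°

ω = 2πf = 2199 rad/s
X_L = ωL = 29.91 Ω
X_C = 1/(ωC) = 37.89 Ω
Parallel: admittances add. Y = 1/R + 1/(jωL) + jωC
Y = (0.01689 − j0.007047) S
|Y| = 0.01830 S → |Z| = 1/|Y| = 54.64 Ω, ∠Z = −∠Y = 22.64°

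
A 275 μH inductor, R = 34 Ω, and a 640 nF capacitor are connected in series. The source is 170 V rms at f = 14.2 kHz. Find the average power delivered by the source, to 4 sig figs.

815.2 W

ω = 2πf = 89220 rad/s
X_L = ωL = 24.54 Ω
X_C = 1/(ωC) = 17.51 Ω
Net reactance X = X_L − X_C = 7.023 Ω
Z = 34.00 + j7.023 Ω
|Z| = √(34.00² + 7.023²) = 34.72 Ω
∠Z = arctan(7.023/34.00) = 11.67°
I = V/|Z| = 4.897 A
P = VI cos φ = 170 × 4.897 × cos(11.67°) = 815.2 W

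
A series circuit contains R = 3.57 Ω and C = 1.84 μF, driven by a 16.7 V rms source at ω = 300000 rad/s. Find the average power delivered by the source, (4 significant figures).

X_C = 1/(ωC) = 1.812 Ω
Z = 3.570 − j1.812 Ω
|Z| = √(3.570² + 1.812²) = 4.003 Ω
∠Z = arctan(-1.812/3.570) = -26.91°
I = V/|Z| = 4.172 A
P = VI cos φ = 16.7 × 4.172 × cos(-26.91°) = 62.12 W

62.12 W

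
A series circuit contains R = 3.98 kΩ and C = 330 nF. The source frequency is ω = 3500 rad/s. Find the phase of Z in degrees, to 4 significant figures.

X_C = 1/(ωC) = 865.8 Ω
Z = 3980 − j865.8 Ω
|Z| = √(3980² + 865.8²) = 4073 Ω
∠Z = arctan(-865.8/3980) = -12.27°

-12.27°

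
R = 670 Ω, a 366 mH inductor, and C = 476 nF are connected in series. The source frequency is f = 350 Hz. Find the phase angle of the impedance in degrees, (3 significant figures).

ω = 2πf = 2199 rad/s
X_L = ωL = 805 Ω
X_C = 1/(ωC) = 955 Ω
Net reactance X = X_L − X_C = -150 Ω
Z = 670 − j150 Ω
|Z| = √(670² + 150²) = 687 Ω
∠Z = arctan(-150/670) = -12.7°

-12.7°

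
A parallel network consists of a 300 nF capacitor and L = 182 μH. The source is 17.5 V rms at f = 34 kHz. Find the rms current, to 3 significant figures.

ω = 2πf = 213600 rad/s
X_L = ωL = 38.9 Ω
X_C = 1/(ωC) = 15.6 Ω
Parallel: admittances add. Y = 1/(jωL) + jωC
Y = (0 + j0.0384) S
|Y| = 0.0384 S → |Z| = 1/|Y| = 26.1 Ω, ∠Z = −∠Y = -90.0°
I = V/|Z| = 17.5/26.1 = 671 mA

671 mA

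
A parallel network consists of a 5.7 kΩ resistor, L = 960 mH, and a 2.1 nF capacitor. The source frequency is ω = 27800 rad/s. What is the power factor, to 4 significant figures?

X_L = ωL = 26690 Ω
X_C = 1/(ωC) = 17130 Ω
Parallel: admittances add. Y = 1/R + 1/(jωL) + jωC
Y = (0.0001754 + j2.091e-05) S
|Y| = 0.0001767 S → |Z| = 1/|Y| = 5660 Ω, ∠Z = −∠Y = -6.797°
cos φ = cos(-6.797°) = 0.9930

0.9930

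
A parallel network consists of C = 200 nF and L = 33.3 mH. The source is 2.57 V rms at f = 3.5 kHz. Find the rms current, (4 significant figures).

ω = 2πf = 21990 rad/s
X_L = ωL = 732.3 Ω
X_C = 1/(ωC) = 227.4 Ω
Parallel: admittances add. Y = 1/(jωL) + jωC
Y = (0 + j0.003033) S
|Y| = 0.003033 S → |Z| = 1/|Y| = 329.7 Ω, ∠Z = −∠Y = -90.00°
I = V/|Z| = 2.57/329.7 = 7.794 mA

7.794 mA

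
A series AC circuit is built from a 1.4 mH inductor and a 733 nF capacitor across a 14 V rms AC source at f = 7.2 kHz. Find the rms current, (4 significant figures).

ω = 2πf = 45240 rad/s
X_L = ωL = 63.33 Ω
X_C = 1/(ωC) = 30.16 Ω
Net reactance X = X_L − X_C = 33.18 Ω
Z = j33.18 Ω
|Z| = √(0² + 33.18²) = 33.18 Ω
I = V/|Z| = 14/33.18 = 422.0 mA

422.0 mA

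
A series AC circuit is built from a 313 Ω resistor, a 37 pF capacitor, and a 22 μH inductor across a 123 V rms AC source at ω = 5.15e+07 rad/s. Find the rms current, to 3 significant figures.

X_L = ωL = 1130 Ω
X_C = 1/(ωC) = 525 Ω
Net reactance X = X_L − X_C = 608 Ω
Z = 313 + j608 Ω
|Z| = √(313² + 608²) = 684 Ω
I = V/|Z| = 123/684 = 180 mA

180 mA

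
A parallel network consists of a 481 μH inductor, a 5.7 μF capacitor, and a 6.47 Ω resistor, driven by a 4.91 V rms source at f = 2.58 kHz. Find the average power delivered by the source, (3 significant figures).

3.73 W

ω = 2πf = 16210 rad/s
X_L = ωL = 7.80 Ω
X_C = 1/(ωC) = 10.8 Ω
Parallel: admittances add. Y = 1/R + 1/(jωL) + jωC
Y = (0.155 − j0.0358) S
|Y| = 0.159 S → |Z| = 1/|Y| = 6.30 Ω, ∠Z = −∠Y = 13.1°
I = V/|Z| = 779 mA
P = VI cos φ = 4.91 × 0.779 × cos(13.1°) = 3.73 W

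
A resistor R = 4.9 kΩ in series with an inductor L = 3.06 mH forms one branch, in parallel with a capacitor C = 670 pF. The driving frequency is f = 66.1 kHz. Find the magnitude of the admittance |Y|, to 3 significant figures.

ω = 2πf = 415300 rad/s
X_L = ωL = 1270 Ω
X_C = 1/(ωC) = 3590 Ω
Branch 1 (R+jX_L): Z₁ = 4900 + j1270 Ω, |Z₁| = 5060 Ω
Branch 2 (−jX_C): Z₂ = −j3590 Ω
Parallel: Z = Z₁Z₂/(Z₁+Z₂), |Z| = 3350 Ω, ∠Z = -50.1°
|Y| = 1/|Z| = 298 μS

298 μS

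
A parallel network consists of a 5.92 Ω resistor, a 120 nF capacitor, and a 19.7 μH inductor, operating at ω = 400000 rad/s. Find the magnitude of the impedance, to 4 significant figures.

X_L = ωL = 7.880 Ω
X_C = 1/(ωC) = 20.83 Ω
Parallel: admittances add. Y = 1/R + 1/(jωL) + jωC
Y = (0.1689 − j0.07890) S
|Y| = 0.1864 S → |Z| = 1/|Y| = 5.364 Ω, ∠Z = −∠Y = 25.04°

5.364 Ω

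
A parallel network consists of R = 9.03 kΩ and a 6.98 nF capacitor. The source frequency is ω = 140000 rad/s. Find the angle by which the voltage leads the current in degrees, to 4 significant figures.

-83.53°

X_C = 1/(ωC) = 1023 Ω
Parallel: admittances add. Y = 1/R + jωC
Y = (0.0001107 + j0.0009772) S
|Y| = 0.0009835 S → |Z| = 1/|Y| = 1017 Ω, ∠Z = −∠Y = -83.53°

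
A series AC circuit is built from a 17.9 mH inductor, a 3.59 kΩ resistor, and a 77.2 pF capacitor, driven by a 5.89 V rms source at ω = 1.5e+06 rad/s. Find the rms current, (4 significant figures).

X_L = ωL = 26850 Ω
X_C = 1/(ωC) = 8636 Ω
Net reactance X = X_L − X_C = 18210 Ω
Z = 3590 + j18210 Ω
|Z| = √(3590² + 18210²) = 18560 Ω
I = V/|Z| = 5.89/18560 = 317.3 μA

317.3 μA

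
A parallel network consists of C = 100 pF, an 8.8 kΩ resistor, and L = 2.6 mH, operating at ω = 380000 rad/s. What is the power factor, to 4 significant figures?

0.1159

X_L = ωL = 988.0 Ω
X_C = 1/(ωC) = 26320 Ω
Parallel: admittances add. Y = 1/R + 1/(jωL) + jωC
Y = (0.0001136 − j0.0009741) S
|Y| = 0.0009808 S → |Z| = 1/|Y| = 1020 Ω, ∠Z = −∠Y = 83.35°
cos φ = cos(83.35°) = 0.1159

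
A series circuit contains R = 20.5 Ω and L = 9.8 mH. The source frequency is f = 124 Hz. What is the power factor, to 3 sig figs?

0.937

ω = 2πf = 779.1 rad/s
X_L = ωL = 7.64 Ω
Z = 20.5 + j7.64 Ω
|Z| = √(20.5² + 7.64²) = 21.9 Ω
∠Z = arctan(7.64/20.5) = 20.4°
cos φ = cos(20.4°) = 0.937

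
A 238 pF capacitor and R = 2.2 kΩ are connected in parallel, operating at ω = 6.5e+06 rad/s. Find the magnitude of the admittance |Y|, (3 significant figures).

X_C = 1/(ωC) = 646 Ω
Parallel: admittances add. Y = 1/R + jωC
Y = (0.000455 + j0.00155) S
|Y| = 0.00161 S → |Z| = 1/|Y| = 620 Ω, ∠Z = −∠Y = -73.6°

1.61 mS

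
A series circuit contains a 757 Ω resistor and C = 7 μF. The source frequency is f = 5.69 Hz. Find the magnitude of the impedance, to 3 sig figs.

ω = 2πf = 35.75 rad/s
X_C = 1/(ωC) = 4000 Ω
Z = 757 − j4000 Ω
|Z| = √(757² + 4000²) = 4070 Ω

4070 Ω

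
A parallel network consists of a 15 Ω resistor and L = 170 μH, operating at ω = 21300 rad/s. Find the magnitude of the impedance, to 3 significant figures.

3.52 Ω

X_L = ωL = 3.62 Ω
Parallel: admittances add. Y = 1/R + 1/(jωL)
Y = (0.0667 − j0.276) S
|Y| = 0.284 S → |Z| = 1/|Y| = 3.52 Ω, ∠Z = −∠Y = 76.4°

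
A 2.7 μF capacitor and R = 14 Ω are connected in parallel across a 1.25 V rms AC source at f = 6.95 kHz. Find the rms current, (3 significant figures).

172 mA

ω = 2πf = 43670 rad/s
X_C = 1/(ωC) = 8.48 Ω
Parallel: admittances add. Y = 1/R + jωC
Y = (0.0714 + j0.118) S
|Y| = 0.138 S → |Z| = 1/|Y| = 7.25 Ω, ∠Z = −∠Y = -58.8°
I = V/|Z| = 1.25/7.25 = 172 mA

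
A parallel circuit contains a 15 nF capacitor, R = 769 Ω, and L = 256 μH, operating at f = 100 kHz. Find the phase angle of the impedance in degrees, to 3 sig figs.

-67.9°

ω = 2πf = 628300 rad/s
X_L = ωL = 161 Ω
X_C = 1/(ωC) = 106 Ω
Parallel: admittances add. Y = 1/R + 1/(jωL) + jωC
Y = (0.00130 + j0.00321) S
|Y| = 0.00346 S → |Z| = 1/|Y| = 289 Ω, ∠Z = −∠Y = -67.9°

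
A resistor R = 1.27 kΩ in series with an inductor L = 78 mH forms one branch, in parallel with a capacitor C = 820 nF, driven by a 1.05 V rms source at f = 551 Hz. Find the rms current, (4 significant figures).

ω = 2πf = 3462 rad/s
X_L = ωL = 270.0 Ω
X_C = 1/(ωC) = 352.3 Ω
Branch 1 (R+jX_L): Z₁ = 1270 + j270.0 Ω, |Z₁| = 1298 Ω
Branch 2 (−jX_C): Z₂ = −j352.3 Ω
Parallel: Z = Z₁Z₂/(Z₁+Z₂), |Z| = 359.4 Ω, ∠Z = -74.29°
I = V/|Z| = 1.05/359.4 = 2.922 mA

2.922 mA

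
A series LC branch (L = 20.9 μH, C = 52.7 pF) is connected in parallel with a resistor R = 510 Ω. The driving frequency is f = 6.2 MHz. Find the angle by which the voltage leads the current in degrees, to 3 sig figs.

57.3°

ω = 2πf = 3.896e+07 rad/s
X_L = ωL = 814 Ω
X_C = 1/(ωC) = 487 Ω
Branch 1: Z₁ = R = 510 Ω
Branch 2 (series LC): Z₂ = j(X_L − X_C) = j327 Ω
Parallel: Z = Z₁Z₂/(Z₁+Z₂), |Z| = 275 Ω, ∠Z = 57.3°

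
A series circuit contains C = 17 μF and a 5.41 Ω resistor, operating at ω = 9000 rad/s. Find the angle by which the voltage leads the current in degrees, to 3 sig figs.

-50.4°

X_C = 1/(ωC) = 6.54 Ω
Z = 5.41 − j6.54 Ω
|Z| = √(5.41² + 6.54²) = 8.48 Ω
∠Z = arctan(-6.54/5.41) = -50.4°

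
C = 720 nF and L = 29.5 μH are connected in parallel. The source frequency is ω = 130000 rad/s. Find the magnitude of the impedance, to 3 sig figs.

X_L = ωL = 3.83 Ω
X_C = 1/(ωC) = 10.7 Ω
Parallel: admittances add. Y = 1/(jωL) + jωC
Y = (0 − j0.167) S
|Y| = 0.167 S → |Z| = 1/|Y| = 5.98 Ω, ∠Z = −∠Y = 90.0°

5.98 Ω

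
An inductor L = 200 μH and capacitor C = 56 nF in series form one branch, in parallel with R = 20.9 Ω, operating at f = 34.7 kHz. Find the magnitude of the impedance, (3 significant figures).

18.3 Ω

ω = 2πf = 218000 rad/s
X_L = ωL = 43.6 Ω
X_C = 1/(ωC) = 81.9 Ω
Branch 1: Z₁ = R = 20.9 Ω
Branch 2 (series LC): Z₂ = j(X_L − X_C) = −j38.3 Ω
Parallel: Z = Z₁Z₂/(Z₁+Z₂), |Z| = 18.3 Ω, ∠Z = -28.6°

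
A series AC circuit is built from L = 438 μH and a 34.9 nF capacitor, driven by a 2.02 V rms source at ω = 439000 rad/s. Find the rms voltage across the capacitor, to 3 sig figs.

1.04 V

X_L = ωL = 192 Ω
X_C = 1/(ωC) = 65.3 Ω
Net reactance X = X_L − X_C = 127 Ω
Z = j127 Ω
|Z| = √(0² + 127²) = 127 Ω
I = V/|Z| = 15.9 mA
V_C = I·|Z_C| = 0.0159 × 65.3 = 1.04 V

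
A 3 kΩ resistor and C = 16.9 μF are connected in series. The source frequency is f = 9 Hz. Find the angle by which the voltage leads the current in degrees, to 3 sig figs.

ω = 2πf = 56.55 rad/s
X_C = 1/(ωC) = 1050 Ω
Z = 3000 − j1050 Ω
|Z| = √(3000² + 1050²) = 3180 Ω
∠Z = arctan(-1050/3000) = -19.2°

-19.2°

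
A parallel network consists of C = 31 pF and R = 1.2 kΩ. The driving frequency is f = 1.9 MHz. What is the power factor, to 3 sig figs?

0.914

ω = 2πf = 1.194e+07 rad/s
X_C = 1/(ωC) = 2700 Ω
Parallel: admittances add. Y = 1/R + jωC
Y = (0.000833 + j0.000370) S
|Y| = 0.000912 S → |Z| = 1/|Y| = 1100 Ω, ∠Z = −∠Y = -23.9°
cos φ = cos(-23.9°) = 0.914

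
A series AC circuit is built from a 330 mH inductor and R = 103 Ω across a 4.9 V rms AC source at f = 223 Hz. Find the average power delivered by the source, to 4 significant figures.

ω = 2πf = 1401 rad/s
X_L = ωL = 462.4 Ω
Z = 103.0 + j462.4 Ω
|Z| = √(103.0² + 462.4²) = 473.7 Ω
∠Z = arctan(462.4/103.0) = 77.44°
I = V/|Z| = 10.34 mA
P = VI cos φ = 4.9 × 0.01034 × cos(77.44°) = 11.02 mW

11.02 mW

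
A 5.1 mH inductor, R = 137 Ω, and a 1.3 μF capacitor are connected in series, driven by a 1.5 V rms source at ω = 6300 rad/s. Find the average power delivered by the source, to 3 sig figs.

X_L = ωL = 32.1 Ω
X_C = 1/(ωC) = 122 Ω
Net reactance X = X_L − X_C = -90.0 Ω
Z = 137 − j90.0 Ω
|Z| = √(137² + 90.0²) = 164 Ω
∠Z = arctan(-90.0/137) = -33.3°
I = V/|Z| = 9.15 mA
P = VI cos φ = 1.5 × 0.00915 × cos(-33.3°) = 11.5 mW

11.5 mW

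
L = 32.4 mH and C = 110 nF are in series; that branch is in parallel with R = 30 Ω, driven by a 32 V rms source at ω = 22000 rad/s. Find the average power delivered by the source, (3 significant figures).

X_L = ωL = 713 Ω
X_C = 1/(ωC) = 413 Ω
Branch 1: Z₁ = R = 30.0 Ω
Branch 2 (series LC): Z₂ = j(X_L − X_C) = j300 Ω
Parallel: Z = Z₁Z₂/(Z₁+Z₂), |Z| = 29.9 Ω, ∠Z = 5.72°
I = V/|Z| = 1.07 A
P = VI cos φ = 32 × 1.07 × cos(5.72°) = 34.1 W

34.1 W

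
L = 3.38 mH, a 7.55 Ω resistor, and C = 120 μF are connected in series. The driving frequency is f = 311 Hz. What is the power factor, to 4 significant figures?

ω = 2πf = 1954 rad/s
X_L = ωL = 6.605 Ω
X_C = 1/(ωC) = 4.265 Ω
Net reactance X = X_L − X_C = 2.340 Ω
Z = 7.550 + j2.340 Ω
|Z| = √(7.550² + 2.340²) = 7.904 Ω
∠Z = arctan(2.340/7.550) = 17.22°
cos φ = cos(17.22°) = 0.9552

0.9552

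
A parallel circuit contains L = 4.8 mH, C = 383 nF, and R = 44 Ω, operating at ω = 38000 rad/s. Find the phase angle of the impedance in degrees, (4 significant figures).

X_L = ωL = 182.4 Ω
X_C = 1/(ωC) = 68.71 Ω
Parallel: admittances add. Y = 1/R + 1/(jωL) + jωC
Y = (0.02273 + j0.009072) S
|Y| = 0.02447 S → |Z| = 1/|Y| = 40.86 Ω, ∠Z = −∠Y = -21.76°

-21.76°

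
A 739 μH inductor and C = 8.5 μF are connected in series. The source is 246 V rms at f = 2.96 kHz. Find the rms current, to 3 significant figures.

ω = 2πf = 18600 rad/s
X_L = ωL = 13.7 Ω
X_C = 1/(ωC) = 6.33 Ω
Net reactance X = X_L − X_C = 7.42 Ω
Z = j7.42 Ω
|Z| = √(0² + 7.42²) = 7.42 Ω
I = V/|Z| = 246/7.42 = 33.2 A

33.2 A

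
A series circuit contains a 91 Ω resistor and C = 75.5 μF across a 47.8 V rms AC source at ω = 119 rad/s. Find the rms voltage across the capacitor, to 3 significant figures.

37.0 V

X_C = 1/(ωC) = 111 Ω
Z = 91.0 − j111 Ω
|Z| = √(91.0² + 111²) = 144 Ω
I = V/|Z| = 332 mA
V_C = I·|Z_C| = 0.332 × 111 = 37.0 V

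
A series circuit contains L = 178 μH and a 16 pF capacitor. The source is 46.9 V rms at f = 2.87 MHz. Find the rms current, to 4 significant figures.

ω = 2πf = 1.803e+07 rad/s
X_L = ωL = 3210 Ω
X_C = 1/(ωC) = 3466 Ω
Net reactance X = X_L − X_C = -256.1 Ω
Z = − j256.1 Ω
|Z| = √(0² + 256.1²) = 256.1 Ω
I = V/|Z| = 46.9/256.1 = 183.1 mA

183.1 mA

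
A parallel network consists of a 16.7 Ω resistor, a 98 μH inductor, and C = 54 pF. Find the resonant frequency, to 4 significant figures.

ω₀ = 1/√(LC) = 1/√(9.8e-05 × 5.4e-11) = 1.375e+07 rad/s
f₀ = ω₀/(2π) = 2.188 MHz

2.188 MHz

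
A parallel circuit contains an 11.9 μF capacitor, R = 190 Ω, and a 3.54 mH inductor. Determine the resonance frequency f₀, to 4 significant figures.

ω₀ = 1/√(LC) = 1/√(0.00354 × 1.19e-05) = 4872 rad/s
f₀ = ω₀/(2π) = 775.4 Hz

775.4 Hz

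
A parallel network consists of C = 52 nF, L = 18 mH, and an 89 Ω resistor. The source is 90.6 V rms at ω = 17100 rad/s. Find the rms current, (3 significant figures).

1.04 A

X_L = ωL = 308 Ω
X_C = 1/(ωC) = 1120 Ω
Parallel: admittances add. Y = 1/R + 1/(jωL) + jωC
Y = (0.0112 − j0.00236) S
|Y| = 0.0115 S → |Z| = 1/|Y| = 87.1 Ω, ∠Z = −∠Y = 11.9°
I = V/|Z| = 90.6/87.1 = 1.04 A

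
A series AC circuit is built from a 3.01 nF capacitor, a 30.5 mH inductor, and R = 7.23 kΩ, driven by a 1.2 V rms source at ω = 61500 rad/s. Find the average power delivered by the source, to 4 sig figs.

160.9 μW

X_L = ωL = 1876 Ω
X_C = 1/(ωC) = 5402 Ω
Net reactance X = X_L − X_C = -3526 Ω
Z = 7230 − j3526 Ω
|Z| = √(7230² + 3526²) = 8044 Ω
∠Z = arctan(-3526/7230) = -26.00°
I = V/|Z| = 149.2 μA
P = VI cos φ = 1.2 × 0.0001492 × cos(-26.00°) = 160.9 μW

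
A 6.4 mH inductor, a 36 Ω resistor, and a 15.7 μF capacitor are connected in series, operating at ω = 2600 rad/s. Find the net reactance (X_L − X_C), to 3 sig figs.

-7.86 Ω

X_L = ωL = 16.6 Ω
X_C = 1/(ωC) = 24.5 Ω
X = 16.6 − 24.5 = -7.86 Ω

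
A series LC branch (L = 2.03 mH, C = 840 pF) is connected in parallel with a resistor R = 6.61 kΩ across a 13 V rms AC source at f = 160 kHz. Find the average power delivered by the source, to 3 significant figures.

25.6 mW

ω = 2πf = 1.005e+06 rad/s
X_L = ωL = 2040 Ω
X_C = 1/(ωC) = 1180 Ω
Branch 1: Z₁ = R = 6610 Ω
Branch 2 (series LC): Z₂ = j(X_L − X_C) = j857 Ω
Parallel: Z = Z₁Z₂/(Z₁+Z₂), |Z| = 849 Ω, ∠Z = 82.6°
I = V/|Z| = 15.3 mA
P = VI cos φ = 13 × 0.0153 × cos(82.6°) = 25.6 mW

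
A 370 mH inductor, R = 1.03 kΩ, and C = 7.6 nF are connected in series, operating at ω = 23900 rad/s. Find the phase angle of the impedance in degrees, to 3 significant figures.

X_L = ωL = 8840 Ω
X_C = 1/(ωC) = 5510 Ω
Net reactance X = X_L − X_C = 3340 Ω
Z = 1030 + j3340 Ω
|Z| = √(1030² + 3340²) = 3490 Ω
∠Z = arctan(3340/1030) = 72.8°

72.8°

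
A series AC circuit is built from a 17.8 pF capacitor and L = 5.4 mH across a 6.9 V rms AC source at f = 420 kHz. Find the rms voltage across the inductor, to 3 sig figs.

14.0 V

ω = 2πf = 2.639e+06 rad/s
X_L = ωL = 14300 Ω
X_C = 1/(ωC) = 21300 Ω
Net reactance X = X_L − X_C = -7040 Ω
Z = − j7040 Ω
|Z| = √(0² + 7040²) = 7040 Ω
I = V/|Z| = 980 μA
V_L = I·|Z_L| = 0.000980 × 14300 = 14.0 V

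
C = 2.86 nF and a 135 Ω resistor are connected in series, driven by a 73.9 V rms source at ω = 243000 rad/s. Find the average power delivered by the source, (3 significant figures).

353 mW

X_C = 1/(ωC) = 1440 Ω
Z = 135 − j1440 Ω
|Z| = √(135² + 1440²) = 1450 Ω
∠Z = arctan(-1440/135) = -84.6°
I = V/|Z| = 51.1 mA
P = VI cos φ = 73.9 × 0.0511 × cos(-84.6°) = 353 mW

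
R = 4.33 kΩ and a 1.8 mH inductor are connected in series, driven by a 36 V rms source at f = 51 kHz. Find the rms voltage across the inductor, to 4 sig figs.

ω = 2πf = 320400 rad/s
X_L = ωL = 576.8 Ω
Z = 4330 + j576.8 Ω
|Z| = √(4330² + 576.8²) = 4368 Ω
I = V/|Z| = 8.241 mA
V_L = I·|Z_L| = 0.008241 × 576.8 = 4.754 V

4.754 V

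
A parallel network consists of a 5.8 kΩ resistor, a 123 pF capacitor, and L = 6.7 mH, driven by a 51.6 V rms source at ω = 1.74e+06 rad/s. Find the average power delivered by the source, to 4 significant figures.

X_L = ωL = 11660 Ω
X_C = 1/(ωC) = 4672 Ω
Parallel: admittances add. Y = 1/R + 1/(jωL) + jωC
Y = (0.0001724 + j0.0001282) S
|Y| = 0.0002149 S → |Z| = 1/|Y| = 4654 Ω, ∠Z = −∠Y = -36.64°
I = V/|Z| = 11.09 mA
P = VI cos φ = 51.6 × 0.01109 × cos(-36.64°) = 459.1 mW

459.1 mW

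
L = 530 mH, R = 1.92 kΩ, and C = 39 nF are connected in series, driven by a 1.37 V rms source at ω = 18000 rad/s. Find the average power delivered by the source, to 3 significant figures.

X_L = ωL = 9540 Ω
X_C = 1/(ωC) = 1420 Ω
Net reactance X = X_L − X_C = 8120 Ω
Z = 1920 + j8120 Ω
|Z| = √(1920² + 8120²) = 8340 Ω
∠Z = arctan(8120/1920) = 76.7°
I = V/|Z| = 164 μA
P = VI cos φ = 1.37 × 0.000164 × cos(76.7°) = 51.8 μW

51.8 μW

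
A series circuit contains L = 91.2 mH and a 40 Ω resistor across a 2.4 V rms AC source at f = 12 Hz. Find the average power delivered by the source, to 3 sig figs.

ω = 2πf = 75.40 rad/s
X_L = ωL = 6.88 Ω
Z = 40.0 + j6.88 Ω
|Z| = √(40.0² + 6.88²) = 40.6 Ω
∠Z = arctan(6.88/40.0) = 9.75°
I = V/|Z| = 59.1 mA
P = VI cos φ = 2.4 × 0.0591 × cos(9.75°) = 140 mW

140 mW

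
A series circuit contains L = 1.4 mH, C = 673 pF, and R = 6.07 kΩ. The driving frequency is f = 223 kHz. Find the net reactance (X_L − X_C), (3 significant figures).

ω = 2πf = 1.401e+06 rad/s
X_L = ωL = 1960 Ω
X_C = 1/(ωC) = 1060 Ω
X = 1960 − 1060 = 901 Ω

901 Ω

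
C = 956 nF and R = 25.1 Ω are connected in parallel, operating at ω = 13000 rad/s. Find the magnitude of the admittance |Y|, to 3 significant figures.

41.7 mS

X_C = 1/(ωC) = 80.5 Ω
Parallel: admittances add. Y = 1/R + jωC
Y = (0.0398 + j0.0124) S
|Y| = 0.0417 S → |Z| = 1/|Y| = 24.0 Ω, ∠Z = −∠Y = -17.3°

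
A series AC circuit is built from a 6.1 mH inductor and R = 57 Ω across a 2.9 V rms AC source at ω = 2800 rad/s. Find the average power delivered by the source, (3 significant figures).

X_L = ωL = 17.1 Ω
Z = 57.0 + j17.1 Ω
|Z| = √(57.0² + 17.1²) = 59.5 Ω
∠Z = arctan(17.1/57.0) = 16.7°
I = V/|Z| = 48.7 mA
P = VI cos φ = 2.9 × 0.0487 × cos(16.7°) = 135 mW

135 mW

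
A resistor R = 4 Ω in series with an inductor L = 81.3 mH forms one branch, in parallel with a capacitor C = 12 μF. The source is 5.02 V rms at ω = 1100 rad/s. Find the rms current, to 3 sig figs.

10.5 mA

X_L = ωL = 89.4 Ω
X_C = 1/(ωC) = 75.8 Ω
Branch 1 (R+jX_L): Z₁ = 4.00 + j89.4 Ω, |Z₁| = 89.5 Ω
Branch 2 (−jX_C): Z₂ = −j75.8 Ω
Parallel: Z = Z₁Z₂/(Z₁+Z₂), |Z| = 476 Ω, ∠Z = -76.3°
I = V/|Z| = 5.02/476 = 10.5 mA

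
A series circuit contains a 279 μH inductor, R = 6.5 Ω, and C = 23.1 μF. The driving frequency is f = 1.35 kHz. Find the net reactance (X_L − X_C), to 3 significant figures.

ω = 2πf = 8482 rad/s
X_L = ωL = 2.37 Ω
X_C = 1/(ωC) = 5.10 Ω
X = 2.37 − 5.10 = -2.74 Ω

-2.74 Ω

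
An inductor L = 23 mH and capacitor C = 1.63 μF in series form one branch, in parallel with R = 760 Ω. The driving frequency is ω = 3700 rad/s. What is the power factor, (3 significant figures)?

0.106

X_L = ωL = 85.1 Ω
X_C = 1/(ωC) = 166 Ω
Branch 1: Z₁ = R = 760 Ω
Branch 2 (series LC): Z₂ = j(X_L − X_C) = −j80.7 Ω
Parallel: Z = Z₁Z₂/(Z₁+Z₂), |Z| = 80.3 Ω, ∠Z = -83.9°
cos φ = cos(-83.9°) = 0.106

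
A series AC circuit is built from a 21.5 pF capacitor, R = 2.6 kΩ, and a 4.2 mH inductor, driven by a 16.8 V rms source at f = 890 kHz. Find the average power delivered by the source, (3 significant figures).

3.10 mW

ω = 2πf = 5.592e+06 rad/s
X_L = ωL = 23500 Ω
X_C = 1/(ωC) = 8320 Ω
Net reactance X = X_L − X_C = 15200 Ω
Z = 2600 + j15200 Ω
|Z| = √(2600² + 15200²) = 15400 Ω
∠Z = arctan(15200/2600) = 80.3°
I = V/|Z| = 1.09 mA
P = VI cos φ = 16.8 × 0.00109 × cos(80.3°) = 3.10 mW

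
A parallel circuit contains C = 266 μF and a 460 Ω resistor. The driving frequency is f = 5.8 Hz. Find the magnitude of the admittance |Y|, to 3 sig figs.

9.93 mS

ω = 2πf = 36.44 rad/s
X_C = 1/(ωC) = 103 Ω
Parallel: admittances add. Y = 1/R + jωC
Y = (0.00217 + j0.00969) S
|Y| = 0.00993 S → |Z| = 1/|Y| = 101 Ω, ∠Z = −∠Y = -77.4°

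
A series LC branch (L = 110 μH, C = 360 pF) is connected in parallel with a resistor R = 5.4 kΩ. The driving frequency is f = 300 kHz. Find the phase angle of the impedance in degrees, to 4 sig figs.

ω = 2πf = 1.885e+06 rad/s
X_L = ωL = 207.3 Ω
X_C = 1/(ωC) = 1474 Ω
Branch 1: Z₁ = R = 5400 Ω
Branch 2 (series LC): Z₂ = j(X_L − X_C) = −j1266 Ω
Parallel: Z = Z₁Z₂/(Z₁+Z₂), |Z| = 1233 Ω, ∠Z = -76.80°

-76.80°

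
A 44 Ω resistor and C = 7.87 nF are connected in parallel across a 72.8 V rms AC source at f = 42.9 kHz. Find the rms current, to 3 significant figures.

ω = 2πf = 269500 rad/s
X_C = 1/(ωC) = 471 Ω
Parallel: admittances add. Y = 1/R + jωC
Y = (0.0227 + j0.00212) S
|Y| = 0.0228 S → |Z| = 1/|Y| = 43.8 Ω, ∠Z = −∠Y = -5.33°
I = V/|Z| = 72.8/43.8 = 1.66 A

1.66 A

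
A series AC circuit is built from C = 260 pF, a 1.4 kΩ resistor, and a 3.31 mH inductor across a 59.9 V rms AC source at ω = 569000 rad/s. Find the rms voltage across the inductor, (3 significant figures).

X_L = ωL = 1880 Ω
X_C = 1/(ωC) = 6760 Ω
Net reactance X = X_L − X_C = -4880 Ω
Z = 1400 − j4880 Ω
|Z| = √(1400² + 4880²) = 5070 Ω
I = V/|Z| = 11.8 mA
V_L = I·|Z_L| = 0.0118 × 1880 = 22.2 V

22.2 V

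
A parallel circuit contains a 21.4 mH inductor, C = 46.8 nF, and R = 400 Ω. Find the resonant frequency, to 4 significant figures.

5.029 kHz

ω₀ = 1/√(LC) = 1/√(0.0214 × 4.68e-08) = 31600 rad/s
f₀ = ω₀/(2π) = 5.029 kHz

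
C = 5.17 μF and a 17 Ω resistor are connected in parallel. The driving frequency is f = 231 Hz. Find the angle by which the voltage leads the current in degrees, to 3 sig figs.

ω = 2πf = 1451 rad/s
X_C = 1/(ωC) = 133 Ω
Parallel: admittances add. Y = 1/R + jωC
Y = (0.0588 + j0.00750) S
|Y| = 0.0593 S → |Z| = 1/|Y| = 16.9 Ω, ∠Z = −∠Y = -7.27°

-7.27°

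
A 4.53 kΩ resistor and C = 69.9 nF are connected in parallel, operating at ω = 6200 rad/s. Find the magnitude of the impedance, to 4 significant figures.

2056 Ω

X_C = 1/(ωC) = 2307 Ω
Parallel: admittances add. Y = 1/R + jωC
Y = (0.0002208 + j0.0004334) S
|Y| = 0.0004864 S → |Z| = 1/|Y| = 2056 Ω, ∠Z = −∠Y = -63.01°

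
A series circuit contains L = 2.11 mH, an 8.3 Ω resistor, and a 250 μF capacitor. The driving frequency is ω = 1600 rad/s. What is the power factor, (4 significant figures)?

X_L = ωL = 3.376 Ω
X_C = 1/(ωC) = 2.500 Ω
Net reactance X = X_L − X_C = 0.8760 Ω
Z = 8.300 + j0.8760 Ω
|Z| = √(8.300² + 0.8760²) = 8.346 Ω
∠Z = arctan(0.8760/8.300) = 6.025°
cos φ = cos(6.025°) = 0.9945

0.9945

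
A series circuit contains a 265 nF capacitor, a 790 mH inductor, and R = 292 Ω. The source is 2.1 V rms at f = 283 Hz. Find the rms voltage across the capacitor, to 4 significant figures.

ω = 2πf = 1778 rad/s
X_L = ωL = 1405 Ω
X_C = 1/(ωC) = 2122 Ω
Net reactance X = X_L − X_C = -717.5 Ω
Z = 292.0 − j717.5 Ω
|Z| = √(292.0² + 717.5²) = 774.6 Ω
I = V/|Z| = 2.711 mA
V_C = I·|Z_C| = 0.002711 × 2122 = 5.753 V

5.753 V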